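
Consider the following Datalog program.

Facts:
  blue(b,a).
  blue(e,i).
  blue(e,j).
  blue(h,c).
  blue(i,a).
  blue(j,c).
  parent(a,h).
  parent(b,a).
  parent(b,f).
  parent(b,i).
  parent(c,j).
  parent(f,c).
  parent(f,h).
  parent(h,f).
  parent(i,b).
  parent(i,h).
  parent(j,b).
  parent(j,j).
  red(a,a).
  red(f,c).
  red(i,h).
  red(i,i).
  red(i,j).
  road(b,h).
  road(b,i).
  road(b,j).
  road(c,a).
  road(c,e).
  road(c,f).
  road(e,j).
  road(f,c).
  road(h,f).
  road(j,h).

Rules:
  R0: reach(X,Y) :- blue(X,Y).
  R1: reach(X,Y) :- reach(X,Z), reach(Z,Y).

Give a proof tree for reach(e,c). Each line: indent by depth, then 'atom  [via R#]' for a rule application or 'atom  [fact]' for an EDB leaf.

reach(e,c)  [via R1]
  reach(e,j)  [via R0]
    blue(e,j)  [fact]
  reach(j,c)  [via R0]
    blue(j,c)  [fact]

round 1: derive reach(b,a) via R0 from blue(b,a)
round 1: derive reach(e,i) via R0 from blue(e,i)
round 1: derive reach(e,j) via R0 from blue(e,j)
round 1: derive reach(h,c) via R0 from blue(h,c)
round 1: derive reach(i,a) via R0 from blue(i,a)
round 1: derive reach(j,c) via R0 from blue(j,c)
round 2: derive reach(e,a) via R1 from reach(e,i), reach(i,a)
round 2: derive reach(e,c) via R1 from reach(e,j), reach(j,c)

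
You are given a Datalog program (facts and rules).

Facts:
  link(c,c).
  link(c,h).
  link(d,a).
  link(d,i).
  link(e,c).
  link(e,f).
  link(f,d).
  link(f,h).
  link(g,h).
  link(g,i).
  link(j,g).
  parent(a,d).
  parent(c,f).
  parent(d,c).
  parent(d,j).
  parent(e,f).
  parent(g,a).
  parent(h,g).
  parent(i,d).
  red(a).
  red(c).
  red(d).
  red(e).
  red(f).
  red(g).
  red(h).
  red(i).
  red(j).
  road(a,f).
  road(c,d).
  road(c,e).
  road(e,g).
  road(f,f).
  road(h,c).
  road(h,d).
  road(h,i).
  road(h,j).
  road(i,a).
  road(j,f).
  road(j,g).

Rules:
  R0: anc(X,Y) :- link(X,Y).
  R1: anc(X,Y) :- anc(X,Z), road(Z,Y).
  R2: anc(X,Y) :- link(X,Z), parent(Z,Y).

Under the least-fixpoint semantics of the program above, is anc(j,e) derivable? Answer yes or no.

no

round 1: derive anc(c,c) via R0 from link(c,c)
round 1: derive anc(c,h) via R0 from link(c,h)
round 1: derive anc(d,a) via R0 from link(d,a)
round 1: derive anc(d,i) via R0 from link(d,i)
round 1: derive anc(e,c) via R0 from link(e,c)
round 1: derive anc(e,f) via R0 from link(e,f)
round 1: derive anc(f,d) via R0 from link(f,d)
round 1: derive anc(f,h) via R0 from link(f,h)
round 1: derive anc(g,h) via R0 from link(g,h)
round 1: derive anc(g,i) via R0 from link(g,i)
round 1: derive anc(j,g) via R0 from link(j,g)
round 1: derive anc(c,f) via R2 from link(c,c), parent(c,f)
round 1: derive anc(c,g) via R2 from link(c,h), parent(h,g)
round 1: derive anc(d,d) via R2 from link(d,a), parent(a,d)
round 1: derive anc(f,c) via R2 from link(f,d), parent(d,c)
round 1: derive anc(f,g) via R2 from link(f,h), parent(h,g)
round 1: derive anc(f,j) via R2 from link(f,d), parent(d,j)
round 1: derive anc(g,d) via R2 from link(g,i), parent(i,d)
round 1: derive anc(g,g) via R2 from link(g,h), parent(h,g)
round 1: derive anc(j,a) via R2 from link(j,g), parent(g,a)
round 2: derive anc(c,d) via R1 from anc(c,c), road(c,d)
round 2: derive anc(c,e) via R1 from anc(c,c), road(c,e)
round 2: derive anc(c,i) via R1 from anc(c,h), road(h,i)
round 2: derive anc(c,j) via R1 from anc(c,h), road(h,j)
round 2: derive anc(d,f) via R1 from anc(d,a), road(a,f)
round 2: derive anc(e,d) via R1 from anc(e,c), road(c,d)
round 2: derive anc(e,e) via R1 from anc(e,c), road(c,e)
round 2: derive anc(f,e) via R1 from anc(f,c), road(c,e)
round 2: derive anc(f,f) via R1 from anc(f,j), road(j,f)
round 2: derive anc(f,i) via R1 from anc(f,h), road(h,i)
round 2: derive anc(g,a) via R1 from anc(g,i), road(i,a)
round 2: derive anc(g,c) via R1 from anc(g,h), road(h,c)
round 2: derive anc(g,j) via R1 from anc(g,h), road(h,j)
round 2: derive anc(j,f) via R1 from anc(j,a), road(a,f)
round 3: derive anc(c,a) via R1 from anc(c,i), road(i,a)
round 3: derive anc(e,g) via R1 from anc(e,e), road(e,g)
round 3: derive anc(f,a) via R1 from anc(f,i), road(i,a)
round 3: derive anc(g,e) via R1 from anc(g,c), road(c,e)
round 3: derive anc(g,f) via R1 from anc(g,a), road(a,f)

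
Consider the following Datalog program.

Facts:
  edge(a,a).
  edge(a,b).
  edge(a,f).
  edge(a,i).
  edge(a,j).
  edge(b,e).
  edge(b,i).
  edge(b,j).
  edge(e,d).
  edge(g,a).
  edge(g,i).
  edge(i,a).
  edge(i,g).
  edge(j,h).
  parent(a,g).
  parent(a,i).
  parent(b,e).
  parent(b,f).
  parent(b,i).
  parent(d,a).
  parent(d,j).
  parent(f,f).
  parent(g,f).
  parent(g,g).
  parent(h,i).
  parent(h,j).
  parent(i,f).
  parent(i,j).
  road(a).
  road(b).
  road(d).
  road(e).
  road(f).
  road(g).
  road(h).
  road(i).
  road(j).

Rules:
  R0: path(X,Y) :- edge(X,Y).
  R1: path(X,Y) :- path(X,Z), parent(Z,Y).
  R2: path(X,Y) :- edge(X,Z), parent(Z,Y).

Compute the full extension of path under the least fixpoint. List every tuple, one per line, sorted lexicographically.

round 1: derive path(a,a) via R0 from edge(a,a)
round 1: derive path(a,b) via R0 from edge(a,b)
round 1: derive path(a,f) via R0 from edge(a,f)
round 1: derive path(a,i) via R0 from edge(a,i)
round 1: derive path(a,j) via R0 from edge(a,j)
round 1: derive path(b,e) via R0 from edge(b,e)
round 1: derive path(b,i) via R0 from edge(b,i)
round 1: derive path(b,j) via R0 from edge(b,j)
round 1: derive path(e,d) via R0 from edge(e,d)
round 1: derive path(g,a) via R0 from edge(g,a)
round 1: derive path(g,i) via R0 from edge(g,i)
round 1: derive path(i,a) via R0 from edge(i,a)
round 1: derive path(i,g) via R0 from edge(i,g)
round 1: derive path(j,h) via R0 from edge(j,h)
round 1: derive path(a,e) via R2 from edge(a,b), parent(b,e)
round 1: derive path(a,g) via R2 from edge(a,a), parent(a,g)
round 1: derive path(b,f) via R2 from edge(b,i), parent(i,f)
round 1: derive path(e,a) via R2 from edge(e,d), parent(d,a)
round 1: derive path(e,j) via R2 from edge(e,d), parent(d,j)
round 1: derive path(g,f) via R2 from edge(g,i), parent(i,f)
round 1: derive path(g,g) via R2 from edge(g,a), parent(a,g)
round 1: derive path(g,j) via R2 from edge(g,i), parent(i,j)
round 1: derive path(i,f) via R2 from edge(i,g), parent(g,f)
round 1: derive path(i,i) via R2 from edge(i,a), parent(a,i)
round 1: derive path(j,i) via R2 from edge(j,h), parent(h,i)
round 1: derive path(j,j) via R2 from edge(j,h), parent(h,j)
round 2: derive path(e,g) via R1 from path(e,a), parent(a,g)
round 2: derive path(e,i) via R1 from path(e,a), parent(a,i)
round 2: derive path(i,j) via R1 from path(i,i), parent(i,j)
round 2: derive path(j,f) via R1 from path(j,i), parent(i,f)
round 3: derive path(e,f) via R1 from path(e,g), parent(g,f)

path(a,a)
path(a,b)
path(a,e)
path(a,f)
path(a,g)
path(a,i)
path(a,j)
path(b,e)
path(b,f)
path(b,i)
path(b,j)
path(e,a)
path(e,d)
path(e,f)
path(e,g)
path(e,i)
path(e,j)
path(g,a)
path(g,f)
path(g,g)
path(g,i)
path(g,j)
path(i,a)
path(i,f)
path(i,g)
path(i,i)
path(i,j)
path(j,f)
path(j,h)
path(j,i)
path(j,j)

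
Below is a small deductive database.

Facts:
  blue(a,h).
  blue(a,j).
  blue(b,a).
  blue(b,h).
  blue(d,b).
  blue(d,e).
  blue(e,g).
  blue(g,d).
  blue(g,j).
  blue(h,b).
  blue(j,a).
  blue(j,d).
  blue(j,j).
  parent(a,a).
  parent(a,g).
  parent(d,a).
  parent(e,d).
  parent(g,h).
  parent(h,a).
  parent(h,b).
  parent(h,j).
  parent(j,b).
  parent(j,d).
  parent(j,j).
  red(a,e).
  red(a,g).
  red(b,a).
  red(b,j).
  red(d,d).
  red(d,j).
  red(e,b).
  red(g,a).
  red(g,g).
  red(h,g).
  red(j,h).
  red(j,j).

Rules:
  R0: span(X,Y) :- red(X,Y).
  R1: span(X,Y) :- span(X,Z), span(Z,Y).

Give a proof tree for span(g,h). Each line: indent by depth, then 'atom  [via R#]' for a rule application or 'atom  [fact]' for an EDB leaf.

span(g,h)  [via R1]
  span(g,a)  [via R0]
    red(g,a)  [fact]
  span(a,h)  [via R1]
    span(a,b)  [via R1]
      span(a,e)  [via R0]
        red(a,e)  [fact]
      span(e,b)  [via R0]
        red(e,b)  [fact]
    span(b,h)  [via R1]
      span(b,j)  [via R0]
        red(b,j)  [fact]
      span(j,h)  [via R0]
        red(j,h)  [fact]

round 1: derive span(a,e) via R0 from red(a,e)
round 1: derive span(a,g) via R0 from red(a,g)
round 1: derive span(b,a) via R0 from red(b,a)
round 1: derive span(b,j) via R0 from red(b,j)
round 1: derive span(d,d) via R0 from red(d,d)
round 1: derive span(d,j) via R0 from red(d,j)
round 1: derive span(e,b) via R0 from red(e,b)
round 1: derive span(g,a) via R0 from red(g,a)
round 1: derive span(g,g) via R0 from red(g,g)
round 1: derive span(h,g) via R0 from red(h,g)
round 1: derive span(j,h) via R0 from red(j,h)
round 1: derive span(j,j) via R0 from red(j,j)
round 2: derive span(a,a) via R1 from span(a,g), span(g,a)
round 2: derive span(a,b) via R1 from span(a,e), span(e,b)
round 2: derive span(b,e) via R1 from span(b,a), span(a,e)
round 2: derive span(b,g) via R1 from span(b,a), span(a,g)
round 2: derive span(b,h) via R1 from span(b,j), span(j,h)
round 2: derive span(d,h) via R1 from span(d,j), span(j,h)
round 2: derive span(e,a) via R1 from span(e,b), span(b,a)
round 2: derive span(e,j) via R1 from span(e,b), span(b,j)
round 2: derive span(g,e) via R1 from span(g,a), span(a,e)
round 2: derive span(h,a) via R1 from span(h,g), span(g,a)
round 2: derive span(j,g) via R1 from span(j,h), span(h,g)
round 3: derive span(a,h) via R1 from span(a,b), span(b,h)
round 3: derive span(a,j) via R1 from span(a,b), span(b,j)
round 3: derive span(b,b) via R1 from span(b,a), span(a,b)
round 3: derive span(d,a) via R1 from span(d,h), span(h,a)
round 3: derive span(d,g) via R1 from span(d,h), span(h,g)
round 3: derive span(e,e) via R1 from span(e,a), span(a,e)
round 3: derive span(e,g) via R1 from span(e,a), span(a,g)
round 3: derive span(e,h) via R1 from span(e,b), span(b,h)
round 3: derive span(g,b) via R1 from span(g,a), span(a,b)
round 3: derive span(g,j) via R1 from span(g,e), span(e,j)
round 3: derive span(h,b) via R1 from span(h,a), span(a,b)
round 3: derive span(h,e) via R1 from span(h,a), span(a,e)
round 3: derive span(j,a) via R1 from span(j,g), span(g,a)
round 3: derive span(j,e) via R1 from span(j,g), span(g,e)
round 4: derive span(d,b) via R1 from span(d,a), span(a,b)
round 4: derive span(d,e) via R1 from span(d,a), span(a,e)
round 4: derive span(g,h) via R1 from span(g,a), span(a,h)
round 4: derive span(h,h) via R1 from span(h,a), span(a,h)
round 4: derive span(h,j) via R1 from span(h,a), span(a,j)
round 4: derive span(j,b) via R1 from span(j,a), span(a,b)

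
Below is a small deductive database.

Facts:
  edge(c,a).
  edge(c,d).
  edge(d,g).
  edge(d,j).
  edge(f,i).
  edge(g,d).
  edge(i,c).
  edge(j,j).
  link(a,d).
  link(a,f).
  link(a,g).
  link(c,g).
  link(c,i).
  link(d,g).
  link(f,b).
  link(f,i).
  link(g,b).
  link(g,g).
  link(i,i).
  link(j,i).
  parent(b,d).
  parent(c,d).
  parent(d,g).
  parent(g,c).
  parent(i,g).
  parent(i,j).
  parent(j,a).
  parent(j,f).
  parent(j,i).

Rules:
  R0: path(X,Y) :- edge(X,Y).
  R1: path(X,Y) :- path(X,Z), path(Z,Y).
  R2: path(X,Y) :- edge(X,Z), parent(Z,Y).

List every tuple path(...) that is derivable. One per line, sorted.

path(c,a)
path(c,c)
path(c,d)
path(c,f)
path(c,g)
path(c,i)
path(c,j)
path(d,a)
path(d,c)
path(d,d)
path(d,f)
path(d,g)
path(d,i)
path(d,j)
path(f,a)
path(f,c)
path(f,d)
path(f,f)
path(f,g)
path(f,i)
path(f,j)
path(g,a)
path(g,c)
path(g,d)
path(g,f)
path(g,g)
path(g,i)
path(g,j)
path(i,a)
path(i,c)
path(i,d)
path(i,f)
path(i,g)
path(i,i)
path(i,j)
path(j,a)
path(j,c)
path(j,d)
path(j,f)
path(j,g)
path(j,i)
path(j,j)

round 1: derive path(c,a) via R0 from edge(c,a)
round 1: derive path(c,d) via R0 from edge(c,d)
round 1: derive path(d,g) via R0 from edge(d,g)
round 1: derive path(d,j) via R0 from edge(d,j)
round 1: derive path(f,i) via R0 from edge(f,i)
round 1: derive path(g,d) via R0 from edge(g,d)
round 1: derive path(i,c) via R0 from edge(i,c)
round 1: derive path(j,j) via R0 from edge(j,j)
round 1: derive path(c,g) via R2 from edge(c,d), parent(d,g)
round 1: derive path(d,a) via R2 from edge(d,j), parent(j,a)
round 1: derive path(d,c) via R2 from edge(d,g), parent(g,c)
round 1: derive path(d,f) via R2 from edge(d,j), parent(j,f)
round 1: derive path(d,i) via R2 from edge(d,j), parent(j,i)
round 1: derive path(f,g) via R2 from edge(f,i), parent(i,g)
round 1: derive path(f,j) via R2 from edge(f,i), parent(i,j)
round 1: derive path(g,g) via R2 from edge(g,d), parent(d,g)
round 1: derive path(i,d) via R2 from edge(i,c), parent(c,d)
round 1: derive path(j,a) via R2 from edge(j,j), parent(j,a)
round 1: derive path(j,f) via R2 from edge(j,j), parent(j,f)
round 1: derive path(j,i) via R2 from edge(j,j), parent(j,i)
round 2: derive path(c,c) via R1 from path(c,d), path(d,c)
round 2: derive path(c,f) via R1 from path(c,d), path(d,f)
round 2: derive path(c,i) via R1 from path(c,d), path(d,i)
round 2: derive path(c,j) via R1 from path(c,d), path(d,j)
round 2: derive path(d,d) via R1 from path(d,c), path(c,d)
round 2: derive path(f,a) via R1 from path(f,j), path(j,a)
round 2: derive path(f,c) via R1 from path(f,i), path(i,c)
round 2: derive path(f,d) via R1 from path(f,g), path(g,d)
round 2: derive path(f,f) via R1 from path(f,j), path(j,f)
round 2: derive path(g,a) via R1 from path(g,d), path(d,a)
round 2: derive path(g,c) via R1 from path(g,d), path(d,c)
round 2: derive path(g,f) via R1 from path(g,d), path(d,f)
round 2: derive path(g,i) via R1 from path(g,d), path(d,i)
round 2: derive path(g,j) via R1 from path(g,d), path(d,j)
round 2: derive path(i,a) via R1 from path(i,c), path(c,a)
round 2: derive path(i,f) via R1 from path(i,d), path(d,f)
round 2: derive path(i,g) via R1 from path(i,c), path(c,g)
round 2: derive path(i,i) via R1 from path(i,d), path(d,i)
round 2: derive path(i,j) via R1 from path(i,d), path(d,j)
round 2: derive path(j,c) via R1 from path(j,i), path(i,c)
round 2: derive path(j,d) via R1 from path(j,i), path(i,d)
round 2: derive path(j,g) via R1 from path(j,f), path(f,g)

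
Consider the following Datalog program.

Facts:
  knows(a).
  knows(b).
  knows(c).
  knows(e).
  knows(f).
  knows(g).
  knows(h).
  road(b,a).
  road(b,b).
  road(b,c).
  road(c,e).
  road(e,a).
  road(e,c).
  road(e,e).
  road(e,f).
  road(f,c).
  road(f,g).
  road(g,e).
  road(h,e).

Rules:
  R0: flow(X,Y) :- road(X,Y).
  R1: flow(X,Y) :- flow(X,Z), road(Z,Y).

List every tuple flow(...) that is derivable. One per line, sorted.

flow(b,a)
flow(b,b)
flow(b,c)
flow(b,e)
flow(b,f)
flow(b,g)
flow(c,a)
flow(c,c)
flow(c,e)
flow(c,f)
flow(c,g)
flow(e,a)
flow(e,c)
flow(e,e)
flow(e,f)
flow(e,g)
flow(f,a)
flow(f,c)
flow(f,e)
flow(f,f)
flow(f,g)
flow(g,a)
flow(g,c)
flow(g,e)
flow(g,f)
flow(g,g)
flow(h,a)
flow(h,c)
flow(h,e)
flow(h,f)
flow(h,g)

round 1: derive flow(b,a) via R0 from road(b,a)
round 1: derive flow(b,b) via R0 from road(b,b)
round 1: derive flow(b,c) via R0 from road(b,c)
round 1: derive flow(c,e) via R0 from road(c,e)
round 1: derive flow(e,a) via R0 from road(e,a)
round 1: derive flow(e,c) via R0 from road(e,c)
round 1: derive flow(e,e) via R0 from road(e,e)
round 1: derive flow(e,f) via R0 from road(e,f)
round 1: derive flow(f,c) via R0 from road(f,c)
round 1: derive flow(f,g) via R0 from road(f,g)
round 1: derive flow(g,e) via R0 from road(g,e)
round 1: derive flow(h,e) via R0 from road(h,e)
round 2: derive flow(b,e) via R1 from flow(b,c), road(c,e)
round 2: derive flow(c,a) via R1 from flow(c,e), road(e,a)
round 2: derive flow(c,c) via R1 from flow(c,e), road(e,c)
round 2: derive flow(c,f) via R1 from flow(c,e), road(e,f)
round 2: derive flow(e,g) via R1 from flow(e,f), road(f,g)
round 2: derive flow(f,e) via R1 from flow(f,c), road(c,e)
round 2: derive flow(g,a) via R1 from flow(g,e), road(e,a)
round 2: derive flow(g,c) via R1 from flow(g,e), road(e,c)
round 2: derive flow(g,f) via R1 from flow(g,e), road(e,f)
round 2: derive flow(h,a) via R1 from flow(h,e), road(e,a)
round 2: derive flow(h,c) via R1 from flow(h,e), road(e,c)
round 2: derive flow(h,f) via R1 from flow(h,e), road(e,f)
round 3: derive flow(b,f) via R1 from flow(b,e), road(e,f)
round 3: derive flow(c,g) via R1 from flow(c,f), road(f,g)
round 3: derive flow(f,a) via R1 from flow(f,e), road(e,a)
round 3: derive flow(f,f) via R1 from flow(f,e), road(e,f)
round 3: derive flow(g,g) via R1 from flow(g,f), road(f,g)
round 3: derive flow(h,g) via R1 from flow(h,f), road(f,g)
round 4: derive flow(b,g) via R1 from flow(b,f), road(f,g)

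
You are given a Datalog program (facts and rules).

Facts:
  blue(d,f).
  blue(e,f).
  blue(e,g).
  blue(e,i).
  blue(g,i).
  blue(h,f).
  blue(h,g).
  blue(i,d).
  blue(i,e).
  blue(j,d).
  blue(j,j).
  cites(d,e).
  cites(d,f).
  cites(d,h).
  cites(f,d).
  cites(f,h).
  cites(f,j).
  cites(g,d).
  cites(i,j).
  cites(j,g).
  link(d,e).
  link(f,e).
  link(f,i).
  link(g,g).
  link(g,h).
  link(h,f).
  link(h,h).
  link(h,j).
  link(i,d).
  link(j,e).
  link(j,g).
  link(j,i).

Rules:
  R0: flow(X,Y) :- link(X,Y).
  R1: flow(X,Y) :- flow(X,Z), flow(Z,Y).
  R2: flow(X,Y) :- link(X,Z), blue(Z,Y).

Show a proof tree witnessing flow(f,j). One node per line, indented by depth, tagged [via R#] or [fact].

flow(f,j)  [via R1]
  flow(f,g)  [via R2]
    link(f,e)  [fact]
    blue(e,g)  [fact]
  flow(g,j)  [via R1]
    flow(g,h)  [via R0]
      link(g,h)  [fact]
    flow(h,j)  [via R0]
      link(h,j)  [fact]

round 1: derive flow(d,e) via R0 from link(d,e)
round 1: derive flow(f,e) via R0 from link(f,e)
round 1: derive flow(f,i) via R0 from link(f,i)
round 1: derive flow(g,g) via R0 from link(g,g)
round 1: derive flow(g,h) via R0 from link(g,h)
round 1: derive flow(h,f) via R0 from link(h,f)
round 1: derive flow(h,h) via R0 from link(h,h)
round 1: derive flow(h,j) via R0 from link(h,j)
round 1: derive flow(i,d) via R0 from link(i,d)
round 1: derive flow(j,e) via R0 from link(j,e)
round 1: derive flow(j,g) via R0 from link(j,g)
round 1: derive flow(j,i) via R0 from link(j,i)
round 1: derive flow(d,f) via R2 from link(d,e), blue(e,f)
round 1: derive flow(d,g) via R2 from link(d,e), blue(e,g)
round 1: derive flow(d,i) via R2 from link(d,e), blue(e,i)
round 1: derive flow(f,d) via R2 from link(f,i), blue(i,d)
round 1: derive flow(f,f) via R2 from link(f,e), blue(e,f)
round 1: derive flow(f,g) via R2 from link(f,e), blue(e,g)
round 1: derive flow(g,f) via R2 from link(g,h), blue(h,f)
round 1: derive flow(g,i) via R2 from link(g,g), blue(g,i)
round 1: derive flow(h,d) via R2 from link(h,j), blue(j,d)
round 1: derive flow(h,g) via R2 from link(h,h), blue(h,g)
round 1: derive flow(i,f) via R2 from link(i,d), blue(d,f)
round 1: derive flow(j,d) via R2 from link(j,i), blue(i,d)
round 1: derive flow(j,f) via R2 from link(j,e), blue(e,f)
round 2: derive flow(d,d) via R1 from flow(d,f), flow(f,d)
round 2: derive flow(d,h) via R1 from flow(d,g), flow(g,h)
round 2: derive flow(f,h) via R1 from flow(f,g), flow(g,h)
round 2: derive flow(g,d) via R1 from flow(g,f), flow(f,d)
round 2: derive flow(g,e) via R1 from flow(g,f), flow(f,e)
round 2: derive flow(g,j) via R1 from flow(g,h), flow(h,j)
round 2: derive flow(h,e) via R1 from flow(h,d), flow(d,e)
round 2: derive flow(h,i) via R1 from flow(h,d), flow(d,i)
round 2: derive flow(i,e) via R1 from flow(i,d), flow(d,e)
round 2: derive flow(i,g) via R1 from flow(i,d), flow(d,g)
round 2: derive flow(i,i) via R1 from flow(i,d), flow(d,i)
round 2: derive flow(j,h) via R1 from flow(j,g), flow(g,h)
round 3: derive flow(d,j) via R1 from flow(d,g), flow(g,j)
round 3: derive flow(f,j) via R1 from flow(f,g), flow(g,j)
round 3: derive flow(i,h) via R1 from flow(i,d), flow(d,h)
round 3: derive flow(i,j) via R1 from flow(i,g), flow(g,j)
round 3: derive flow(j,j) via R1 from flow(j,g), flow(g,j)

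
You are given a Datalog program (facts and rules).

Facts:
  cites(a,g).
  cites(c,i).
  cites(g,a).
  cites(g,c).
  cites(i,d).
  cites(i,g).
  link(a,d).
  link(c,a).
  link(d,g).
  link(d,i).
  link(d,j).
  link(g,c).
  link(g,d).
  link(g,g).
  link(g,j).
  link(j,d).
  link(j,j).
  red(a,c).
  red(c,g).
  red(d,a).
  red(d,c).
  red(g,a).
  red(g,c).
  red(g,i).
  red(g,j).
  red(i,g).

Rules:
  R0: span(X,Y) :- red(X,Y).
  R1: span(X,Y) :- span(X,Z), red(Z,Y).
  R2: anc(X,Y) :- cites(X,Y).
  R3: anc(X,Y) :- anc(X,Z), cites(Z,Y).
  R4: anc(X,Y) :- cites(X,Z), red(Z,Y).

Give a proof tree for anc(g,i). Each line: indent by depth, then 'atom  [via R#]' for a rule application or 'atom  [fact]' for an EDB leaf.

anc(g,i)  [via R3]
  anc(g,c)  [via R2]
    cites(g,c)  [fact]
  cites(c,i)  [fact]

round 1: derive anc(a,g) via R2 from cites(a,g)
round 1: derive anc(c,i) via R2 from cites(c,i)
round 1: derive anc(g,a) via R2 from cites(g,a)
round 1: derive anc(g,c) via R2 from cites(g,c)
round 1: derive anc(i,d) via R2 from cites(i,d)
round 1: derive anc(i,g) via R2 from cites(i,g)
round 1: derive anc(a,a) via R4 from cites(a,g), red(g,a)
round 1: derive anc(a,c) via R4 from cites(a,g), red(g,c)
round 1: derive anc(a,i) via R4 from cites(a,g), red(g,i)
round 1: derive anc(a,j) via R4 from cites(a,g), red(g,j)
round 1: derive anc(c,g) via R4 from cites(c,i), red(i,g)
round 1: derive anc(g,g) via R4 from cites(g,c), red(c,g)
round 1: derive anc(i,a) via R4 from cites(i,d), red(d,a)
round 1: derive anc(i,c) via R4 from cites(i,d), red(d,c)
round 1: derive anc(i,i) via R4 from cites(i,g), red(g,i)
round 1: derive anc(i,j) via R4 from cites(i,g), red(g,j)
round 2: derive anc(a,d) via R3 from anc(a,i), cites(i,d)
round 2: derive anc(c,a) via R3 from anc(c,g), cites(g,a)
round 2: derive anc(c,c) via R3 from anc(c,g), cites(g,c)
round 2: derive anc(c,d) via R3 from anc(c,i), cites(i,d)
round 2: derive anc(g,i) via R3 from anc(g,c), cites(c,i)
round 3: derive anc(g,d) via R3 from anc(g,i), cites(i,d)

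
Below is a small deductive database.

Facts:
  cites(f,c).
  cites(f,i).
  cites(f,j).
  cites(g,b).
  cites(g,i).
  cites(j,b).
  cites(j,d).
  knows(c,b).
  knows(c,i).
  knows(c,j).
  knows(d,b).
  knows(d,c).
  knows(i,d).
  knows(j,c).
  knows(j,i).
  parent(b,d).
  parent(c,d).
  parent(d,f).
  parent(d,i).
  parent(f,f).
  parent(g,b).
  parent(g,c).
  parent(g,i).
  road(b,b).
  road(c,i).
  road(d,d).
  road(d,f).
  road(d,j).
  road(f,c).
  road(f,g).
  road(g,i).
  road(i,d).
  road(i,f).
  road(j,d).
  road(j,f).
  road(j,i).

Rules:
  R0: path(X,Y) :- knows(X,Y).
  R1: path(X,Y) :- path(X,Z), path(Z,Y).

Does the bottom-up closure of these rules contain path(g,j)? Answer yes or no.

round 1: derive path(c,b) via R0 from knows(c,b)
round 1: derive path(c,i) via R0 from knows(c,i)
round 1: derive path(c,j) via R0 from knows(c,j)
round 1: derive path(d,b) via R0 from knows(d,b)
round 1: derive path(d,c) via R0 from knows(d,c)
round 1: derive path(i,d) via R0 from knows(i,d)
round 1: derive path(j,c) via R0 from knows(j,c)
round 1: derive path(j,i) via R0 from knows(j,i)
round 2: derive path(c,c) via R1 from path(c,j), path(j,c)
round 2: derive path(c,d) via R1 from path(c,i), path(i,d)
round 2: derive path(d,i) via R1 from path(d,c), path(c,i)
round 2: derive path(d,j) via R1 from path(d,c), path(c,j)
round 2: derive path(i,b) via R1 from path(i,d), path(d,b)
round 2: derive path(i,c) via R1 from path(i,d), path(d,c)
round 2: derive path(j,b) via R1 from path(j,c), path(c,b)
round 2: derive path(j,d) via R1 from path(j,i), path(i,d)
round 2: derive path(j,j) via R1 from path(j,c), path(c,j)
round 3: derive path(d,d) via R1 from path(d,c), path(c,d)
round 3: derive path(i,i) via R1 from path(i,c), path(c,i)
round 3: derive path(i,j) via R1 from path(i,c), path(c,j)

no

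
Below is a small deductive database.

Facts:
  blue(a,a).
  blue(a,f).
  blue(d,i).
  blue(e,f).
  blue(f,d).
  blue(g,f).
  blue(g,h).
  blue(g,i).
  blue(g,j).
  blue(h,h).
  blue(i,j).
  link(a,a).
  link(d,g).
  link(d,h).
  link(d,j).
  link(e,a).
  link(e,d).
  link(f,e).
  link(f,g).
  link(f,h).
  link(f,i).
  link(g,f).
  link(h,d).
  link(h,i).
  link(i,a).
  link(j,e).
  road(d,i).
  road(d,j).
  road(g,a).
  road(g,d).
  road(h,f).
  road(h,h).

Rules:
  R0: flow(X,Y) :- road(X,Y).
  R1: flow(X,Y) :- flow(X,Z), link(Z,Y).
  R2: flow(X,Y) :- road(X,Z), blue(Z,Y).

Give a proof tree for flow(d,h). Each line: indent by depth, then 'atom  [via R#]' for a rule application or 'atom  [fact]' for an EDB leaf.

round 1: derive flow(d,i) via R0 from road(d,i)
round 1: derive flow(d,j) via R0 from road(d,j)
round 1: derive flow(g,a) via R0 from road(g,a)
round 1: derive flow(g,d) via R0 from road(g,d)
round 1: derive flow(h,f) via R0 from road(h,f)
round 1: derive flow(h,h) via R0 from road(h,h)
round 1: derive flow(g,f) via R2 from road(g,a), blue(a,f)
round 1: derive flow(g,i) via R2 from road(g,d), blue(d,i)
round 1: derive flow(h,d) via R2 from road(h,f), blue(f,d)
round 2: derive flow(d,a) via R1 from flow(d,i), link(i,a)
round 2: derive flow(d,e) via R1 from flow(d,j), link(j,e)
round 2: derive flow(g,e) via R1 from flow(g,f), link(f,e)
round 2: derive flow(g,g) via R1 from flow(g,d), link(d,g)
round 2: derive flow(g,h) via R1 from flow(g,d), link(d,h)
round 2: derive flow(g,j) via R1 from flow(g,d), link(d,j)
round 2: derive flow(h,e) via R1 from flow(h,f), link(f,e)
round 2: derive flow(h,g) via R1 from flow(h,d), link(d,g)
round 2: derive flow(h,i) via R1 from flow(h,f), link(f,i)
round 2: derive flow(h,j) via R1 from flow(h,d), link(d,j)
round 3: derive flow(d,d) via R1 from flow(d,e), link(e,d)
round 3: derive flow(h,a) via R1 from flow(h,e), link(e,a)
round 4: derive flow(d,g) via R1 from flow(d,d), link(d,g)
round 4: derive flow(d,h) via R1 from flow(d,d), link(d,h)
round 5: derive flow(d,f) via R1 from flow(d,g), link(g,f)

flow(d,h)  [via R1]
  flow(d,d)  [via R1]
    flow(d,e)  [via R1]
      flow(d,j)  [via R0]
        road(d,j)  [fact]
      link(j,e)  [fact]
    link(e,d)  [fact]
  link(d,h)  [fact]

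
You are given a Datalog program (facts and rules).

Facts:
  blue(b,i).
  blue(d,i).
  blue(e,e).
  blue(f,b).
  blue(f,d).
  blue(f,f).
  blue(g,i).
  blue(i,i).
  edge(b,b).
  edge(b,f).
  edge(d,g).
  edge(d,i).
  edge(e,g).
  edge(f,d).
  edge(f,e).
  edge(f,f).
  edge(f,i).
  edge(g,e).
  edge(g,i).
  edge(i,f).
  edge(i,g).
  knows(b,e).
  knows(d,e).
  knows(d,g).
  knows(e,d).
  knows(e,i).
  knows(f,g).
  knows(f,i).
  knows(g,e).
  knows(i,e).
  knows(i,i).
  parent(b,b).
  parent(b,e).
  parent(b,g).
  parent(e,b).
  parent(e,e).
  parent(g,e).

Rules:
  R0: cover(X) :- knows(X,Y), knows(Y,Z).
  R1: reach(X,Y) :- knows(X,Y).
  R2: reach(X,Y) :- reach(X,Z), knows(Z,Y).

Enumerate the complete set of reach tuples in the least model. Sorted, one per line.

reach(b,d)
reach(b,e)
reach(b,g)
reach(b,i)
reach(d,d)
reach(d,e)
reach(d,g)
reach(d,i)
reach(e,d)
reach(e,e)
reach(e,g)
reach(e,i)
reach(f,d)
reach(f,e)
reach(f,g)
reach(f,i)
reach(g,d)
reach(g,e)
reach(g,g)
reach(g,i)
reach(i,d)
reach(i,e)
reach(i,g)
reach(i,i)

round 1: derive reach(b,e) via R1 from knows(b,e)
round 1: derive reach(d,e) via R1 from knows(d,e)
round 1: derive reach(d,g) via R1 from knows(d,g)
round 1: derive reach(e,d) via R1 from knows(e,d)
round 1: derive reach(e,i) via R1 from knows(e,i)
round 1: derive reach(f,g) via R1 from knows(f,g)
round 1: derive reach(f,i) via R1 from knows(f,i)
round 1: derive reach(g,e) via R1 from knows(g,e)
round 1: derive reach(i,e) via R1 from knows(i,e)
round 1: derive reach(i,i) via R1 from knows(i,i)
round 2: derive reach(b,d) via R2 from reach(b,e), knows(e,d)
round 2: derive reach(b,i) via R2 from reach(b,e), knows(e,i)
round 2: derive reach(d,d) via R2 from reach(d,e), knows(e,d)
round 2: derive reach(d,i) via R2 from reach(d,e), knows(e,i)
round 2: derive reach(e,e) via R2 from reach(e,d), knows(d,e)
round 2: derive reach(e,g) via R2 from reach(e,d), knows(d,g)
round 2: derive reach(f,e) via R2 from reach(f,g), knows(g,e)
round 2: derive reach(g,d) via R2 from reach(g,e), knows(e,d)
round 2: derive reach(g,i) via R2 from reach(g,e), knows(e,i)
round 2: derive reach(i,d) via R2 from reach(i,e), knows(e,d)
round 3: derive reach(b,g) via R2 from reach(b,d), knows(d,g)
round 3: derive reach(f,d) via R2 from reach(f,e), knows(e,d)
round 3: derive reach(g,g) via R2 from reach(g,d), knows(d,g)
round 3: derive reach(i,g) via R2 from reach(i,d), knows(d,g)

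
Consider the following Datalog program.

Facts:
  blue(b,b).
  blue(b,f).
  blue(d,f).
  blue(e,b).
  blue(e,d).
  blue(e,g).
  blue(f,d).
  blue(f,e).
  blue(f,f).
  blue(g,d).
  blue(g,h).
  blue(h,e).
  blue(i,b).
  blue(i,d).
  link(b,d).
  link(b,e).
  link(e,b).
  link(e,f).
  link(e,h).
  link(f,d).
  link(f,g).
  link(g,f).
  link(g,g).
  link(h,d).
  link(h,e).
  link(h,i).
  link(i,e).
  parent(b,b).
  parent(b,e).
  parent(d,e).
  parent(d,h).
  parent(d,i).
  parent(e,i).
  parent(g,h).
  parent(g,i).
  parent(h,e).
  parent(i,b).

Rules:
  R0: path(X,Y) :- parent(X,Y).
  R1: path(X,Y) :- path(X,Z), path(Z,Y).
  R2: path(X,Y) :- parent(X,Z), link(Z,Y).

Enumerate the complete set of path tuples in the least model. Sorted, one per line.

path(b,b)
path(b,d)
path(b,e)
path(b,f)
path(b,h)
path(b,i)
path(d,b)
path(d,d)
path(d,e)
path(d,f)
path(d,h)
path(d,i)
path(e,b)
path(e,d)
path(e,e)
path(e,f)
path(e,h)
path(e,i)
path(g,b)
path(g,d)
path(g,e)
path(g,f)
path(g,h)
path(g,i)
path(h,b)
path(h,d)
path(h,e)
path(h,f)
path(h,h)
path(h,i)
path(i,b)
path(i,d)
path(i,e)
path(i,f)
path(i,h)
path(i,i)

round 1: derive path(b,b) via R0 from parent(b,b)
round 1: derive path(b,e) via R0 from parent(b,e)
round 1: derive path(d,e) via R0 from parent(d,e)
round 1: derive path(d,h) via R0 from parent(d,h)
round 1: derive path(d,i) via R0 from parent(d,i)
round 1: derive path(e,i) via R0 from parent(e,i)
round 1: derive path(g,h) via R0 from parent(g,h)
round 1: derive path(g,i) via R0 from parent(g,i)
round 1: derive path(h,e) via R0 from parent(h,e)
round 1: derive path(i,b) via R0 from parent(i,b)
round 1: derive path(b,d) via R2 from parent(b,b), link(b,d)
round 1: derive path(b,f) via R2 from parent(b,e), link(e,f)
round 1: derive path(b,h) via R2 from parent(b,e), link(e,h)
round 1: derive path(d,b) via R2 from parent(d,e), link(e,b)
round 1: derive path(d,d) via R2 from parent(d,h), link(h,d)
round 1: derive path(d,f) via R2 from parent(d,e), link(e,f)
round 1: derive path(e,e) via R2 from parent(e,i), link(i,e)
round 1: derive path(g,d) via R2 from parent(g,h), link(h,d)
round 1: derive path(g,e) via R2 from parent(g,h), link(h,e)
round 1: derive path(h,b) via R2 from parent(h,e), link(e,b)
round 1: derive path(h,f) via R2 from parent(h,e), link(e,f)
round 1: derive path(h,h) via R2 from parent(h,e), link(e,h)
round 1: derive path(i,d) via R2 from parent(i,b), link(b,d)
round 1: derive path(i,e) via R2 from parent(i,b), link(b,e)
round 2: derive path(b,i) via R1 from path(b,d), path(d,i)
round 2: derive path(e,b) via R1 from path(e,i), path(i,b)
round 2: derive path(e,d) via R1 from path(e,i), path(i,d)
round 2: derive path(g,b) via R1 from path(g,d), path(d,b)
round 2: derive path(g,f) via R1 from path(g,d), path(d,f)
round 2: derive path(h,d) via R1 from path(h,b), path(b,d)
round 2: derive path(h,i) via R1 from path(h,e), path(e,i)
round 2: derive path(i,f) via R1 from path(i,b), path(b,f)
round 2: derive path(i,h) via R1 from path(i,b), path(b,h)
round 2: derive path(i,i) via R1 from path(i,d), path(d,i)
round 3: derive path(e,f) via R1 from path(e,b), path(b,f)
round 3: derive path(e,h) via R1 from path(e,b), path(b,h)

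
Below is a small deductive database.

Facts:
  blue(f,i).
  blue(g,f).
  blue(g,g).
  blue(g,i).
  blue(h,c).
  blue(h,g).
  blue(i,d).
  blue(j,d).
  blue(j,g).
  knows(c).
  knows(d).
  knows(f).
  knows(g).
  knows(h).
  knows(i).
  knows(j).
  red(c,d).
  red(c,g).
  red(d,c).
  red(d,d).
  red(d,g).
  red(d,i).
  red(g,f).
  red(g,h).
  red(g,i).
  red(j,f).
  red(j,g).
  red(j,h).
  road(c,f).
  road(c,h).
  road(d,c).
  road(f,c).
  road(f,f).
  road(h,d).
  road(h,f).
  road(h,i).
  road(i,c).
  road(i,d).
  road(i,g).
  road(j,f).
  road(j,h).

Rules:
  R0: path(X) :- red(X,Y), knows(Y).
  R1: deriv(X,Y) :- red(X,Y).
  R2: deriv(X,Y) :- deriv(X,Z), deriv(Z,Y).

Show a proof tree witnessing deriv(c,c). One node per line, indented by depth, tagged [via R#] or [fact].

deriv(c,c)  [via R2]
  deriv(c,d)  [via R1]
    red(c,d)  [fact]
  deriv(d,c)  [via R1]
    red(d,c)  [fact]

round 1: derive deriv(c,d) via R1 from red(c,d)
round 1: derive deriv(c,g) via R1 from red(c,g)
round 1: derive deriv(d,c) via R1 from red(d,c)
round 1: derive deriv(d,d) via R1 from red(d,d)
round 1: derive deriv(d,g) via R1 from red(d,g)
round 1: derive deriv(d,i) via R1 from red(d,i)
round 1: derive deriv(g,f) via R1 from red(g,f)
round 1: derive deriv(g,h) via R1 from red(g,h)
round 1: derive deriv(g,i) via R1 from red(g,i)
round 1: derive deriv(j,f) via R1 from red(j,f)
round 1: derive deriv(j,g) via R1 from red(j,g)
round 1: derive deriv(j,h) via R1 from red(j,h)
round 2: derive deriv(c,c) via R2 from deriv(c,d), deriv(d,c)
round 2: derive deriv(c,f) via R2 from deriv(c,g), deriv(g,f)
round 2: derive deriv(c,h) via R2 from deriv(c,g), deriv(g,h)
round 2: derive deriv(c,i) via R2 from deriv(c,d), deriv(d,i)
round 2: derive deriv(d,f) via R2 from deriv(d,g), deriv(g,f)
round 2: derive deriv(d,h) via R2 from deriv(d,g), deriv(g,h)
round 2: derive deriv(j,i) via R2 from deriv(j,g), deriv(g,i)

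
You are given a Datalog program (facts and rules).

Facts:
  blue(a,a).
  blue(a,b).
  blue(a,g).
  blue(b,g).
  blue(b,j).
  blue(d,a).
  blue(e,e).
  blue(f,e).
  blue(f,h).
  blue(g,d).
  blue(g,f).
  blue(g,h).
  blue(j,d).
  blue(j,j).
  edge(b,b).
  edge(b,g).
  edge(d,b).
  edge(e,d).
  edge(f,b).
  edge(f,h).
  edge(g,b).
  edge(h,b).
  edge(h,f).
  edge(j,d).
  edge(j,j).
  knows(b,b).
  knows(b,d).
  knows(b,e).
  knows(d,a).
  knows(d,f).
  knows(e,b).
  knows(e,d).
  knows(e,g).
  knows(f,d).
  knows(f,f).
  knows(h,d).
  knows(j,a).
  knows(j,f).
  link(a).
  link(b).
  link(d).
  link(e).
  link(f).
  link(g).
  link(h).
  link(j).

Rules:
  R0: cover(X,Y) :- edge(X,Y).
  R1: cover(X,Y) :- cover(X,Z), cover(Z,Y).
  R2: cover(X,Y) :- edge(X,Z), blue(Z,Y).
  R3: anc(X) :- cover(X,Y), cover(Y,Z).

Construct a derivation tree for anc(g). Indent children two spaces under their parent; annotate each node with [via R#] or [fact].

round 1: derive cover(b,b) via R0 from edge(b,b)
round 1: derive cover(b,g) via R0 from edge(b,g)
round 1: derive cover(d,b) via R0 from edge(d,b)
round 1: derive cover(e,d) via R0 from edge(e,d)
round 1: derive cover(f,b) via R0 from edge(f,b)
round 1: derive cover(f,h) via R0 from edge(f,h)
round 1: derive cover(g,b) via R0 from edge(g,b)
round 1: derive cover(h,b) via R0 from edge(h,b)
round 1: derive cover(h,f) via R0 from edge(h,f)
round 1: derive cover(j,d) via R0 from edge(j,d)
round 1: derive cover(j,j) via R0 from edge(j,j)
round 1: derive cover(b,d) via R2 from edge(b,g), blue(g,d)
round 1: derive cover(b,f) via R2 from edge(b,g), blue(g,f)
round 1: derive cover(b,h) via R2 from edge(b,g), blue(g,h)
round 1: derive cover(b,j) via R2 from edge(b,b), blue(b,j)
round 1: derive cover(d,g) via R2 from edge(d,b), blue(b,g)
round 1: derive cover(d,j) via R2 from edge(d,b), blue(b,j)
round 1: derive cover(e,a) via R2 from edge(e,d), blue(d,a)
round 1: derive cover(f,g) via R2 from edge(f,b), blue(b,g)
round 1: derive cover(f,j) via R2 from edge(f,b), blue(b,j)
round 1: derive cover(g,g) via R2 from edge(g,b), blue(b,g)
round 1: derive cover(g,j) via R2 from edge(g,b), blue(b,j)
round 1: derive cover(h,e) via R2 from edge(h,f), blue(f,e)
round 1: derive cover(h,g) via R2 from edge(h,b), blue(b,g)
round 1: derive cover(h,h) via R2 from edge(h,f), blue(f,h)
round 1: derive cover(h,j) via R2 from edge(h,b), blue(b,j)
round 1: derive cover(j,a) via R2 from edge(j,d), blue(d,a)
round 2: derive cover(b,a) via R1 from cover(b,j), cover(j,a)
round 2: derive cover(b,e) via R1 from cover(b,h), cover(h,e)
round 2: derive cover(d,a) via R1 from cover(d,j), cover(j,a)
round 2: derive cover(d,d) via R1 from cover(d,b), cover(b,d)
round 2: derive cover(d,f) via R1 from cover(d,b), cover(b,f)
round 2: derive cover(d,h) via R1 from cover(d,b), cover(b,h)
round 2: derive cover(e,b) via R1 from cover(e,d), cover(d,b)
round 2: derive cover(e,g) via R1 from cover(e,d), cover(d,g)
round 2: derive cover(e,j) via R1 from cover(e,d), cover(d,j)
round 2: derive cover(f,a) via R1 from cover(f,j), cover(j,a)
round 2: derive cover(f,d) via R1 from cover(f,b), cover(b,d)
round 2: derive cover(f,e) via R1 from cover(f,h), cover(h,e)
round 2: derive cover(f,f) via R1 from cover(f,b), cover(b,f)
round 2: derive cover(g,a) via R1 from cover(g,j), cover(j,a)
round 2: derive cover(g,d) via R1 from cover(g,b), cover(b,d)
round 2: derive cover(g,f) via R1 from cover(g,b), cover(b,f)
round 2: derive cover(g,h) via R1 from cover(g,b), cover(b,h)
round 2: derive cover(h,a) via R1 from cover(h,e), cover(e,a)
round 2: derive cover(h,d) via R1 from cover(h,b), cover(b,d)
round 2: derive cover(j,b) via R1 from cover(j,d), cover(d,b)
round 2: derive cover(j,g) via R1 from cover(j,d), cover(d,g)
round 2: derive anc(b) via R3 from cover(b,b), cover(b,b)
round 2: derive anc(d) via R3 from cover(d,b), cover(b,b)
round 2: derive anc(e) via R3 from cover(e,d), cover(d,b)
round 2: derive anc(f) via R3 from cover(f,b), cover(b,b)
round 2: derive anc(g) via R3 from cover(g,b), cover(b,b)
round 2: derive anc(h) via R3 from cover(h,b), cover(b,b)
round 2: derive anc(j) via R3 from cover(j,d), cover(d,b)
round 3: derive cover(d,e) via R1 from cover(d,b), cover(b,e)
round 3: derive cover(e,e) via R1 from cover(e,b), cover(b,e)
round 3: derive cover(e,f) via R1 from cover(e,b), cover(b,f)
round 3: derive cover(e,h) via R1 from cover(e,b), cover(b,h)
round 3: derive cover(g,e) via R1 from cover(g,b), cover(b,e)
round 3: derive cover(j,e) via R1 from cover(j,b), cover(b,e)
round 3: derive cover(j,f) via R1 from cover(j,b), cover(b,f)
round 3: derive cover(j,h) via R1 from cover(j,b), cover(b,h)

anc(g)  [via R3]
  cover(g,b)  [via R0]
    edge(g,b)  [fact]
  cover(b,b)  [via R0]
    edge(b,b)  [fact]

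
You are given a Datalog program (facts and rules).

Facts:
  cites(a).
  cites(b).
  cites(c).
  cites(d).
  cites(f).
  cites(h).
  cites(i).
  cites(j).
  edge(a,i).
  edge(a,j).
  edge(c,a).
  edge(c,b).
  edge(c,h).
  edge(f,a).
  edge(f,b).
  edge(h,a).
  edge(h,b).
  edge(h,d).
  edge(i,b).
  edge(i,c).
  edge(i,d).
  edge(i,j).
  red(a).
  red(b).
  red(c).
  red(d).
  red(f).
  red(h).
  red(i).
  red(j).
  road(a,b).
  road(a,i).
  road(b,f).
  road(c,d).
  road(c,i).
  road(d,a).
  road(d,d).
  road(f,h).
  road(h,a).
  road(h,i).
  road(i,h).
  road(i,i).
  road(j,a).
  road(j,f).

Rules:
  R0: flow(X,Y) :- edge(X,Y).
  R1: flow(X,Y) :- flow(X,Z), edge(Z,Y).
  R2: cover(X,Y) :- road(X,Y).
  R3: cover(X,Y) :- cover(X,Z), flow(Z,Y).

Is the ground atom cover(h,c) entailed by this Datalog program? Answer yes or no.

yes

round 1: derive flow(a,i) via R0 from edge(a,i)
round 1: derive flow(a,j) via R0 from edge(a,j)
round 1: derive flow(c,a) via R0 from edge(c,a)
round 1: derive flow(c,b) via R0 from edge(c,b)
round 1: derive flow(c,h) via R0 from edge(c,h)
round 1: derive flow(f,a) via R0 from edge(f,a)
round 1: derive flow(f,b) via R0 from edge(f,b)
round 1: derive flow(h,a) via R0 from edge(h,a)
round 1: derive flow(h,b) via R0 from edge(h,b)
round 1: derive flow(h,d) via R0 from edge(h,d)
round 1: derive flow(i,b) via R0 from edge(i,b)
round 1: derive flow(i,c) via R0 from edge(i,c)
round 1: derive flow(i,d) via R0 from edge(i,d)
round 1: derive flow(i,j) via R0 from edge(i,j)
round 1: derive cover(a,b) via R2 from road(a,b)
round 1: derive cover(a,i) via R2 from road(a,i)
round 1: derive cover(b,f) via R2 from road(b,f)
round 1: derive cover(c,d) via R2 from road(c,d)
round 1: derive cover(c,i) via R2 from road(c,i)
round 1: derive cover(d,a) via R2 from road(d,a)
round 1: derive cover(d,d) via R2 from road(d,d)
round 1: derive cover(f,h) via R2 from road(f,h)
round 1: derive cover(h,a) via R2 from road(h,a)
round 1: derive cover(h,i) via R2 from road(h,i)
round 1: derive cover(i,h) via R2 from road(i,h)
round 1: derive cover(i,i) via R2 from road(i,i)
round 1: derive cover(j,a) via R2 from road(j,a)
round 1: derive cover(j,f) via R2 from road(j,f)
round 2: derive flow(a,b) via R1 from flow(a,i), edge(i,b)
round 2: derive flow(a,c) via R1 from flow(a,i), edge(i,c)
round 2: derive flow(a,d) via R1 from flow(a,i), edge(i,d)
round 2: derive flow(c,d) via R1 from flow(c,h), edge(h,d)
round 2: derive flow(c,i) via R1 from flow(c,a), edge(a,i)
round 2: derive flow(c,j) via R1 from flow(c,a), edge(a,j)
round 2: derive flow(f,i) via R1 from flow(f,a), edge(a,i)
round 2: derive flow(f,j) via R1 from flow(f,a), edge(a,j)
round 2: derive flow(h,i) via R1 from flow(h,a), edge(a,i)
round 2: derive flow(h,j) via R1 from flow(h,a), edge(a,j)
round 2: derive flow(i,a) via R1 from flow(i,c), edge(c,a)
round 2: derive flow(i,h) via R1 from flow(i,c), edge(c,h)
round 2: derive cover(a,c) via R3 from cover(a,i), flow(i,c)
round 2: derive cover(a,d) via R3 from cover(a,i), flow(i,d)
round 2: derive cover(a,j) via R3 from cover(a,i), flow(i,j)
round 2: derive cover(b,a) via R3 from cover(b,f), flow(f,a)
round 2: derive cover(b,b) via R3 from cover(b,f), flow(f,b)
round 2: derive cover(c,b) via R3 from cover(c,i), flow(i,b)
round 2: derive cover(c,c) via R3 from cover(c,i), flow(i,c)
round 2: derive cover(c,j) via R3 from cover(c,i), flow(i,j)
round 2: derive cover(d,i) via R3 from cover(d,a), flow(a,i)
round 2: derive cover(d,j) via R3 from cover(d,a), flow(a,j)
round 2: derive cover(f,a) via R3 from cover(f,h), flow(h,a)
round 2: derive cover(f,b) via R3 from cover(f,h), flow(h,b)
round 2: derive cover(f,d) via R3 from cover(f,h), flow(h,d)
round 2: derive cover(h,b) via R3 from cover(h,i), flow(i,b)
round 2: derive cover(h,c) via R3 from cover(h,i), flow(i,c)
round 2: derive cover(h,d) via R3 from cover(h,i), flow(i,d)
round 2: derive cover(h,j) via R3 from cover(h,a), flow(a,j)
round 2: derive cover(i,a) via R3 from cover(i,h), flow(h,a)
round 2: derive cover(i,b) via R3 from cover(i,h), flow(h,b)
round 2: derive cover(i,c) via R3 from cover(i,i), flow(i,c)
round 2: derive cover(i,d) via R3 from cover(i,h), flow(h,d)
round 2: derive cover(i,j) via R3 from cover(i,i), flow(i,j)
round 2: derive cover(j,b) via R3 from cover(j,f), flow(f,b)
round 2: derive cover(j,i) via R3 from cover(j,a), flow(a,i)
round 2: derive cover(j,j) via R3 from cover(j,a), flow(a,j)
round 3: derive flow(a,a) via R1 from flow(a,c), edge(c,a)
round 3: derive flow(a,h) via R1 from flow(a,c), edge(c,h)
round 3: derive flow(c,c) via R1 from flow(c,i), edge(i,c)
round 3: derive flow(f,c) via R1 from flow(f,i), edge(i,c)
round 3: derive flow(f,d) via R1 from flow(f,i), edge(i,d)
round 3: derive flow(h,c) via R1 from flow(h,i), edge(i,c)
round 3: derive flow(i,i) via R1 from flow(i,a), edge(a,i)
round 3: derive cover(a,a) via R3 from cover(a,c), flow(c,a)
round 3: derive cover(a,h) via R3 from cover(a,c), flow(c,h)
round 3: derive cover(b,c) via R3 from cover(b,a), flow(a,c)
round 3: derive cover(b,d) via R3 from cover(b,a), flow(a,d)
round 3: derive cover(b,i) via R3 from cover(b,a), flow(a,i)
round 3: derive cover(b,j) via R3 from cover(b,a), flow(a,j)
round 3: derive cover(c,a) via R3 from cover(c,c), flow(c,a)
round 3: derive cover(c,h) via R3 from cover(c,c), flow(c,h)
round 3: derive cover(d,b) via R3 from cover(d,a), flow(a,b)
round 3: derive cover(d,c) via R3 from cover(d,a), flow(a,c)
round 3: derive cover(d,h) via R3 from cover(d,i), flow(i,h)
round 3: derive cover(f,c) via R3 from cover(f,a), flow(a,c)
round 3: derive cover(f,i) via R3 from cover(f,a), flow(a,i)
round 3: derive cover(f,j) via R3 from cover(f,a), flow(a,j)
round 3: derive cover(h,h) via R3 from cover(h,c), flow(c,h)
round 3: derive cover(j,c) via R3 from cover(j,a), flow(a,c)
round 3: derive cover(j,d) via R3 from cover(j,a), flow(a,d)
round 3: derive cover(j,h) via R3 from cover(j,i), flow(i,h)
round 4: derive flow(f,h) via R1 from flow(f,c), edge(c,h)
round 4: derive flow(h,h) via R1 from flow(h,c), edge(c,h)
round 4: derive cover(b,h) via R3 from cover(b,a), flow(a,h)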